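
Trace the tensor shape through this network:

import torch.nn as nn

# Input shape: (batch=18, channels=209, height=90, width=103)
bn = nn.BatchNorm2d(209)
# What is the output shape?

Input shape: (18, 209, 90, 103)
Output shape: (18, 209, 90, 103)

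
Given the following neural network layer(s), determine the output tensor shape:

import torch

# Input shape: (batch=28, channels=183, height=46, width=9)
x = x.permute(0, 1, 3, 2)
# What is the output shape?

Input shape: (28, 183, 46, 9)
Output shape: (28, 183, 9, 46)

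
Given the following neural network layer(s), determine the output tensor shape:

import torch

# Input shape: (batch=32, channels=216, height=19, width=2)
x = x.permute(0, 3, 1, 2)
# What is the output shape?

Input shape: (32, 216, 19, 2)
Output shape: (32, 2, 216, 19)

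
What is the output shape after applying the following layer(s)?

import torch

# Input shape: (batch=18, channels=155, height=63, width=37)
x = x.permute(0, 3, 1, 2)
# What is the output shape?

Input shape: (18, 155, 63, 37)
Output shape: (18, 37, 155, 63)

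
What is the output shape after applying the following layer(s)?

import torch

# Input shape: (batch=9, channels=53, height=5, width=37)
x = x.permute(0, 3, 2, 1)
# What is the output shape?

Input shape: (9, 53, 5, 37)
Output shape: (9, 37, 5, 53)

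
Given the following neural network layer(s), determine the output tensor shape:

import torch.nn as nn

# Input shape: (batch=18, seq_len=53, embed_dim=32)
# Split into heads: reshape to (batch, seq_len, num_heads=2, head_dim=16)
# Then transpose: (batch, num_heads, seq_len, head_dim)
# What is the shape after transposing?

Input shape: (18, 53, 32)
  -> after reshape: (18, 53, 2, 16)
Output shape: (18, 2, 53, 16)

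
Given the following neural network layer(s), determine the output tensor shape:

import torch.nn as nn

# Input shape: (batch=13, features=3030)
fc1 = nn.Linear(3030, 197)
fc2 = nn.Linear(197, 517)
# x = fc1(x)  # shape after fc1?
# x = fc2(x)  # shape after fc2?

Input shape: (13, 3030)
  -> after fc1: (13, 197)
Output shape: (13, 517)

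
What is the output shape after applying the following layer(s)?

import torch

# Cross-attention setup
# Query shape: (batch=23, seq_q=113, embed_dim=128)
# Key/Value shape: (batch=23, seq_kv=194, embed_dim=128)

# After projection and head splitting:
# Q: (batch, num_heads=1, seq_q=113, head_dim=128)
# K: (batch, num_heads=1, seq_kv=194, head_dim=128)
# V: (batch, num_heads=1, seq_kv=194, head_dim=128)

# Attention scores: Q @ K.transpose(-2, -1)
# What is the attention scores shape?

Input shape: (23, 113, 128)
Output shape: (23, 1, 113, 194)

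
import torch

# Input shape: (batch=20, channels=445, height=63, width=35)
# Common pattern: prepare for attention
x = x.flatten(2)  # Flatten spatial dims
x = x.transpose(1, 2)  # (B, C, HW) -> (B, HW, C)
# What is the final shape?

Input shape: (20, 445, 63, 35)
  -> after flatten(2): (20, 445, 2205)
Output shape: (20, 2205, 445)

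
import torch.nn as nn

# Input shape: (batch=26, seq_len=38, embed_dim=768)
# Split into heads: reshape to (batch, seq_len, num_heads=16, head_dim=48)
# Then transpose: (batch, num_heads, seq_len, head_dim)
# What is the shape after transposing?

Input shape: (26, 38, 768)
  -> after reshape: (26, 38, 16, 48)
Output shape: (26, 16, 38, 48)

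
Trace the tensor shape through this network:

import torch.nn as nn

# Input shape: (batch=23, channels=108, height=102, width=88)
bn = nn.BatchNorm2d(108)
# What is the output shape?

Input shape: (23, 108, 102, 88)
Output shape: (23, 108, 102, 88)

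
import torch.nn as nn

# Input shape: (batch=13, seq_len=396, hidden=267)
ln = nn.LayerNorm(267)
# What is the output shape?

Input shape: (13, 396, 267)
Output shape: (13, 396, 267)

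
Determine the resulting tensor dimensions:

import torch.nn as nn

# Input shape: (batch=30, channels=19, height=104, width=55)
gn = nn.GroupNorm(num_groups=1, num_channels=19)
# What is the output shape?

Input shape: (30, 19, 104, 55)
Output shape: (30, 19, 104, 55)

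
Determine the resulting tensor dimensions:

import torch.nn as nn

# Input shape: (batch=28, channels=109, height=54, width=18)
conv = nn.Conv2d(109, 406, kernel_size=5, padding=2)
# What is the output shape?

Input shape: (28, 109, 54, 18)
Output shape: (28, 406, 54, 18)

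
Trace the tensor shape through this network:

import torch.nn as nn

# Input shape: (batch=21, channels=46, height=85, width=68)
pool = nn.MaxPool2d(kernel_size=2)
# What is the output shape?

Input shape: (21, 46, 85, 68)
Output shape: (21, 46, 42, 34)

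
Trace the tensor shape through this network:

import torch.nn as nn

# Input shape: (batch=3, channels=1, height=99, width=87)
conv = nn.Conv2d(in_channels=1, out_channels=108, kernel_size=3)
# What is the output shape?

Input shape: (3, 1, 99, 87)
Output shape: (3, 108, 97, 85)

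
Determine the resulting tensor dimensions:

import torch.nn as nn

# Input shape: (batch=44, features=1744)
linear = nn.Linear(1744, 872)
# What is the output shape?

Input shape: (44, 1744)
Output shape: (44, 872)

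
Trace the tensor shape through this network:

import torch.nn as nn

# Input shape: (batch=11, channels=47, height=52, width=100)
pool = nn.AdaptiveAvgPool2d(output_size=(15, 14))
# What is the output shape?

Input shape: (11, 47, 52, 100)
Output shape: (11, 47, 15, 14)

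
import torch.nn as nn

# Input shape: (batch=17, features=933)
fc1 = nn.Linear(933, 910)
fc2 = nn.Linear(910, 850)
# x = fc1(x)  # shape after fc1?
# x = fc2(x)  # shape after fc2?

Input shape: (17, 933)
  -> after fc1: (17, 910)
Output shape: (17, 850)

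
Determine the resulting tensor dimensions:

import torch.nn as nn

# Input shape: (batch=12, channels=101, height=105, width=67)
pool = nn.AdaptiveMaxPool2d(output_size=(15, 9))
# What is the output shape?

Input shape: (12, 101, 105, 67)
Output shape: (12, 101, 15, 9)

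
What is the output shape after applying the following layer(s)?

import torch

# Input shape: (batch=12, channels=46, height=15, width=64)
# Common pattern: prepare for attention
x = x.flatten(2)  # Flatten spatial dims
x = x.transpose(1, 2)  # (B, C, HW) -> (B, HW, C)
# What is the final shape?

Input shape: (12, 46, 15, 64)
  -> after flatten(2): (12, 46, 960)
Output shape: (12, 960, 46)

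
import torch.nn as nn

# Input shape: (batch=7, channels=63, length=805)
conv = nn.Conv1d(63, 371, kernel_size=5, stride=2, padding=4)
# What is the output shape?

Input shape: (7, 63, 805)
Output shape: (7, 371, 405)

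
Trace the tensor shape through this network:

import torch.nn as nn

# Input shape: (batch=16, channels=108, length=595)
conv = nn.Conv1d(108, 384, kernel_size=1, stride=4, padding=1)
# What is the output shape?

Input shape: (16, 108, 595)
Output shape: (16, 384, 150)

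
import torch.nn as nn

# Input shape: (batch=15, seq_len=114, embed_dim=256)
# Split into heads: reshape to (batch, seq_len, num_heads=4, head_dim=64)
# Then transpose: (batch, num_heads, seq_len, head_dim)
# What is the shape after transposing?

Input shape: (15, 114, 256)
  -> after reshape: (15, 114, 4, 64)
Output shape: (15, 4, 114, 64)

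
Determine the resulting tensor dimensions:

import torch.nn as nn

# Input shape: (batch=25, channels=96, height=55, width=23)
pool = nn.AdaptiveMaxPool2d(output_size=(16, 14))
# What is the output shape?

Input shape: (25, 96, 55, 23)
Output shape: (25, 96, 16, 14)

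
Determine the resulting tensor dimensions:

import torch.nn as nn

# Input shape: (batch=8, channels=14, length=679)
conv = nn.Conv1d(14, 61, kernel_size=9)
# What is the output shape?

Input shape: (8, 14, 679)
Output shape: (8, 61, 671)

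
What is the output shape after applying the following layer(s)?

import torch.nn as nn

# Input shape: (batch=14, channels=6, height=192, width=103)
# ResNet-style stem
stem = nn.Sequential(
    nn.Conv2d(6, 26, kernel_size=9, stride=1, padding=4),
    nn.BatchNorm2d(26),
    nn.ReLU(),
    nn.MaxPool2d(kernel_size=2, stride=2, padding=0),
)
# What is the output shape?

Input shape: (14, 6, 192, 103)
  -> after Conv2d 9x9 stride=1: (14, 26, 192, 103)
Output shape: (14, 26, 96, 51)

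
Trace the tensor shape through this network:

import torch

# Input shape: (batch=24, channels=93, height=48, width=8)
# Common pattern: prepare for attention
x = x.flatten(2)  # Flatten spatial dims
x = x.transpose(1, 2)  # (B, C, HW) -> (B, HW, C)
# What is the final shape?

Input shape: (24, 93, 48, 8)
  -> after flatten(2): (24, 93, 384)
Output shape: (24, 384, 93)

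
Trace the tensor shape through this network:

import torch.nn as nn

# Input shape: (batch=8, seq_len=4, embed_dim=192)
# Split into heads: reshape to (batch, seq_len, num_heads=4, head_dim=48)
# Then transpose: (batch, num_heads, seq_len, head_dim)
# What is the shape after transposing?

Input shape: (8, 4, 192)
  -> after reshape: (8, 4, 4, 48)
Output shape: (8, 4, 4, 48)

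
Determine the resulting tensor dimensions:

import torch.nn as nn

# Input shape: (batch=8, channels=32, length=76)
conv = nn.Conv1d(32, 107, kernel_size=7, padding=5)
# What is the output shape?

Input shape: (8, 32, 76)
Output shape: (8, 107, 80)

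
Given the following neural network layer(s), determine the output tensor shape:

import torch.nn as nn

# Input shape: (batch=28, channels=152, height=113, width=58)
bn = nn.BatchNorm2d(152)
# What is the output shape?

Input shape: (28, 152, 113, 58)
Output shape: (28, 152, 113, 58)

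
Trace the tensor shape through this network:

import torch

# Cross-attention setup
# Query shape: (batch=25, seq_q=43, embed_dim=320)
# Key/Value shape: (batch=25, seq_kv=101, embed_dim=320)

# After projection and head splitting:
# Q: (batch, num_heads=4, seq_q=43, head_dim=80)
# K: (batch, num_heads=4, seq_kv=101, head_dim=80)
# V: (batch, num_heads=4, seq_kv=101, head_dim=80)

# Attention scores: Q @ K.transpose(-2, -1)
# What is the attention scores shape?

Input shape: (25, 43, 320)
Output shape: (25, 4, 43, 101)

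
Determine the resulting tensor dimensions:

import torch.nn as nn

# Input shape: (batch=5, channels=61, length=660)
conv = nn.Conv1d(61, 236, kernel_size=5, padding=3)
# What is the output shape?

Input shape: (5, 61, 660)
Output shape: (5, 236, 662)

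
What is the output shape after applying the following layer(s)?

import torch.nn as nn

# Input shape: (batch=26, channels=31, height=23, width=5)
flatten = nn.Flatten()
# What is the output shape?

Input shape: (26, 31, 23, 5)
Output shape: (26, 3565)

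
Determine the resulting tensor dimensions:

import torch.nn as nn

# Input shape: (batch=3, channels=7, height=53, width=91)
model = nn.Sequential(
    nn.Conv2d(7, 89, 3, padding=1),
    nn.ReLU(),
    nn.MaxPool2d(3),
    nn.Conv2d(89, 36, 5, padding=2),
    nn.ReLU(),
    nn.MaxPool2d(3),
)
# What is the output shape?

Input shape: (3, 7, 53, 91)
  -> after first Conv2d: (3, 89, 53, 91)
  -> after first MaxPool2d: (3, 89, 17, 30)
  -> after second Conv2d: (3, 36, 17, 30)
Output shape: (3, 36, 5, 10)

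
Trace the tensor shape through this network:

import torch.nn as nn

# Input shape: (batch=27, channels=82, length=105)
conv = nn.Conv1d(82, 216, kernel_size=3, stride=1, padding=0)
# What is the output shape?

Input shape: (27, 82, 105)
Output shape: (27, 216, 103)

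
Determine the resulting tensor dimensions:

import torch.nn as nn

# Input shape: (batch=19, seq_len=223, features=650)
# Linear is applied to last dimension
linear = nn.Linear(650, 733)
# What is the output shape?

Input shape: (19, 223, 650)
Output shape: (19, 223, 733)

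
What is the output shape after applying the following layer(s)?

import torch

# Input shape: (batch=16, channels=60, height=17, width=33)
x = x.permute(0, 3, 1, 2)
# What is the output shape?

Input shape: (16, 60, 17, 33)
Output shape: (16, 33, 60, 17)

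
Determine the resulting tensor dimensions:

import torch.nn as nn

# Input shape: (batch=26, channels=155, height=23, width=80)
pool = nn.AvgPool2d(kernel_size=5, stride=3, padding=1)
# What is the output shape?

Input shape: (26, 155, 23, 80)
Output shape: (26, 155, 7, 26)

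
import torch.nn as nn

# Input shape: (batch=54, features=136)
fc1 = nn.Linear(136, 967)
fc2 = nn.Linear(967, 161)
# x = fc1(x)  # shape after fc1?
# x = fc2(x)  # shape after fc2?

Input shape: (54, 136)
  -> after fc1: (54, 967)
Output shape: (54, 161)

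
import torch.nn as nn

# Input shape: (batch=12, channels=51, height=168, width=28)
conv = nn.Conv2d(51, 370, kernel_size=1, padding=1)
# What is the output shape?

Input shape: (12, 51, 168, 28)
Output shape: (12, 370, 170, 30)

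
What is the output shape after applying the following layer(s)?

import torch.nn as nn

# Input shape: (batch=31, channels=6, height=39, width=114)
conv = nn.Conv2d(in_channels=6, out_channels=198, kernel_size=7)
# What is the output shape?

Input shape: (31, 6, 39, 114)
Output shape: (31, 198, 33, 108)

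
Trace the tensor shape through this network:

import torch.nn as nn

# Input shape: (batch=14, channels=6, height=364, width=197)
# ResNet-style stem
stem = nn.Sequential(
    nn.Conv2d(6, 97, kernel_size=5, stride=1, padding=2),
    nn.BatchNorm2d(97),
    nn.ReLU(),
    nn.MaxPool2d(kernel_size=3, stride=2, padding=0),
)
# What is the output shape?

Input shape: (14, 6, 364, 197)
  -> after Conv2d 5x5 stride=1: (14, 97, 364, 197)
Output shape: (14, 97, 181, 98)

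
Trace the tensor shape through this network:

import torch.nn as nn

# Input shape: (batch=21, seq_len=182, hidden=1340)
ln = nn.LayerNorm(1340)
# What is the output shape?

Input shape: (21, 182, 1340)
Output shape: (21, 182, 1340)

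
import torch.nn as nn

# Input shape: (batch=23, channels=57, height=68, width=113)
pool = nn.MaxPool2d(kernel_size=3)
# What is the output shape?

Input shape: (23, 57, 68, 113)
Output shape: (23, 57, 22, 37)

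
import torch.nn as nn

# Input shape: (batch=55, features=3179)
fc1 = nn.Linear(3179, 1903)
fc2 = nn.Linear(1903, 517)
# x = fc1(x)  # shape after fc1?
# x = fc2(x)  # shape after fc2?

Input shape: (55, 3179)
  -> after fc1: (55, 1903)
Output shape: (55, 517)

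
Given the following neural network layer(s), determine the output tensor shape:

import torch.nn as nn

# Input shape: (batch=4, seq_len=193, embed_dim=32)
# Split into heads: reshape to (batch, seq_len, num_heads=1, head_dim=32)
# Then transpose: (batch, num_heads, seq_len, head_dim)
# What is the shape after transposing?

Input shape: (4, 193, 32)
  -> after reshape: (4, 193, 1, 32)
Output shape: (4, 1, 193, 32)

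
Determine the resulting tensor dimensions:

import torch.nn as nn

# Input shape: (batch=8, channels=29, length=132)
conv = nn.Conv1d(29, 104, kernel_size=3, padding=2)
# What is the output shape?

Input shape: (8, 29, 132)
Output shape: (8, 104, 134)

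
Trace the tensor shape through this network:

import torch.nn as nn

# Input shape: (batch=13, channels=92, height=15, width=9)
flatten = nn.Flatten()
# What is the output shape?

Input shape: (13, 92, 15, 9)
Output shape: (13, 12420)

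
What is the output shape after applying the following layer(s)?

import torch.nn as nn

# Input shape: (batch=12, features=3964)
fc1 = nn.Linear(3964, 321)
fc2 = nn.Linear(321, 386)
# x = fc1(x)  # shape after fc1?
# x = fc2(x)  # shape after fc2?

Input shape: (12, 3964)
  -> after fc1: (12, 321)
Output shape: (12, 386)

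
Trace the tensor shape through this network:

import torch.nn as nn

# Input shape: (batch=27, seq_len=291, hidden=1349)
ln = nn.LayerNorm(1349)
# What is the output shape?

Input shape: (27, 291, 1349)
Output shape: (27, 291, 1349)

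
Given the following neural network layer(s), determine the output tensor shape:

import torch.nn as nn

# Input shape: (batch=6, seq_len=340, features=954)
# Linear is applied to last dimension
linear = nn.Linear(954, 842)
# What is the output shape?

Input shape: (6, 340, 954)
Output shape: (6, 340, 842)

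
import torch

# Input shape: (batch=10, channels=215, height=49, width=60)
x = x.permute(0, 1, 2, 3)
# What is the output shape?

Input shape: (10, 215, 49, 60)
Output shape: (10, 215, 49, 60)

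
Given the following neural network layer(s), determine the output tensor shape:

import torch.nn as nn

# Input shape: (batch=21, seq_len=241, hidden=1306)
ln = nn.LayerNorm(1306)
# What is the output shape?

Input shape: (21, 241, 1306)
Output shape: (21, 241, 1306)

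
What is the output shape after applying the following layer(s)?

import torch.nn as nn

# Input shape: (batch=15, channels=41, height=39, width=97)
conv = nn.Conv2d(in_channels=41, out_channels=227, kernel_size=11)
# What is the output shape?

Input shape: (15, 41, 39, 97)
Output shape: (15, 227, 29, 87)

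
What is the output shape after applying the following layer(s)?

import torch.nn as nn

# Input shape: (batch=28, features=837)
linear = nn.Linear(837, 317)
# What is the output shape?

Input shape: (28, 837)
Output shape: (28, 317)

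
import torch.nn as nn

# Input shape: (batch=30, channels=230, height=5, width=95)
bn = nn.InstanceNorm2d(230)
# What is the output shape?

Input shape: (30, 230, 5, 95)
Output shape: (30, 230, 5, 95)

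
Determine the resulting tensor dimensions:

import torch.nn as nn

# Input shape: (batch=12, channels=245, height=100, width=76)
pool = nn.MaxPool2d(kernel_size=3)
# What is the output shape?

Input shape: (12, 245, 100, 76)
Output shape: (12, 245, 33, 25)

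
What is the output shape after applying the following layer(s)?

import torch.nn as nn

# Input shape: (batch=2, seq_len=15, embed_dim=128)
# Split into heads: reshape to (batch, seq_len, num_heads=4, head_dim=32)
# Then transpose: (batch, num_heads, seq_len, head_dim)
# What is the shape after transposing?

Input shape: (2, 15, 128)
  -> after reshape: (2, 15, 4, 32)
Output shape: (2, 4, 15, 32)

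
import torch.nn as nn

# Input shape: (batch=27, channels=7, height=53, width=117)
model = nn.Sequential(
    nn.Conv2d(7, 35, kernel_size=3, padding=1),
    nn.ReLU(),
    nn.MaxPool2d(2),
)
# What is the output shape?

Input shape: (27, 7, 53, 117)
  -> after Conv2d: (27, 35, 53, 117)
  -> after ReLU: (27, 35, 53, 117)
Output shape: (27, 35, 26, 58)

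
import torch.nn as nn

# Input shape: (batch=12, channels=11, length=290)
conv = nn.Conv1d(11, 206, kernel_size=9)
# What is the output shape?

Input shape: (12, 11, 290)
Output shape: (12, 206, 282)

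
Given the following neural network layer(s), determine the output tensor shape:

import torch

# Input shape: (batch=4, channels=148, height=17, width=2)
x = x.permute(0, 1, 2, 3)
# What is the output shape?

Input shape: (4, 148, 17, 2)
Output shape: (4, 148, 17, 2)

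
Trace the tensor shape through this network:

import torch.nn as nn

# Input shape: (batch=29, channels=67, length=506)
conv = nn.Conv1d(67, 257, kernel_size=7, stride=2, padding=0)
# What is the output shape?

Input shape: (29, 67, 506)
Output shape: (29, 257, 250)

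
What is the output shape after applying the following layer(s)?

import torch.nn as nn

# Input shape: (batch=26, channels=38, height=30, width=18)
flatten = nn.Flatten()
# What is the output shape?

Input shape: (26, 38, 30, 18)
Output shape: (26, 20520)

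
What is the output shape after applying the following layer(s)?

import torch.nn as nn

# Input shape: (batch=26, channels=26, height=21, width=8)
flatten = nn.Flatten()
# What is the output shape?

Input shape: (26, 26, 21, 8)
Output shape: (26, 4368)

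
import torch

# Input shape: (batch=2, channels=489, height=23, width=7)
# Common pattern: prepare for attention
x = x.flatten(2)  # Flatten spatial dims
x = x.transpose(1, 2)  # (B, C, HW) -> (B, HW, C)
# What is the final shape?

Input shape: (2, 489, 23, 7)
  -> after flatten(2): (2, 489, 161)
Output shape: (2, 161, 489)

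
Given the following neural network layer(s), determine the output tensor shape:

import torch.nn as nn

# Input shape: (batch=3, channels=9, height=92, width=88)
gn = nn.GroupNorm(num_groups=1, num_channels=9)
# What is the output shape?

Input shape: (3, 9, 92, 88)
Output shape: (3, 9, 92, 88)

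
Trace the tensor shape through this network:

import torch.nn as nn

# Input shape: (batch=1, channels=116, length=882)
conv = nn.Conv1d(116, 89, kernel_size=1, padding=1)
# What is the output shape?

Input shape: (1, 116, 882)
Output shape: (1, 89, 884)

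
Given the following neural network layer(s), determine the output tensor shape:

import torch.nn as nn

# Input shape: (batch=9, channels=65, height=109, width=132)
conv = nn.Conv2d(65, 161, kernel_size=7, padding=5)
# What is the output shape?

Input shape: (9, 65, 109, 132)
Output shape: (9, 161, 113, 136)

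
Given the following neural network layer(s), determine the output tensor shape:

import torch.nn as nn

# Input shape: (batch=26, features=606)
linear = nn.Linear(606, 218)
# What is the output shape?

Input shape: (26, 606)
Output shape: (26, 218)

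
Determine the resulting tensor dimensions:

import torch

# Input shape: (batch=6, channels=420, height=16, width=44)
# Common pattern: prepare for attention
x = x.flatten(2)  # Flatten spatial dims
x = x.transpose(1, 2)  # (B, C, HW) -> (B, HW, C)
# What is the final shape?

Input shape: (6, 420, 16, 44)
  -> after flatten(2): (6, 420, 704)
Output shape: (6, 704, 420)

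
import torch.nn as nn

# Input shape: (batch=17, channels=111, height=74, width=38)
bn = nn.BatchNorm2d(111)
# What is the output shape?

Input shape: (17, 111, 74, 38)
Output shape: (17, 111, 74, 38)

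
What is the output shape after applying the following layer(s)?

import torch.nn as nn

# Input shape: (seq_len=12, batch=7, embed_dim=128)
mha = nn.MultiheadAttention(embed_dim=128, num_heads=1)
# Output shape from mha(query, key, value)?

Input shape: (12, 7, 128)
Output shape: (12, 7, 128)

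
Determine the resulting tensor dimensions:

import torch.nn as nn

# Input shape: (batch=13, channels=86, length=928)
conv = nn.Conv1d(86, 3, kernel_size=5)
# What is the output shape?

Input shape: (13, 86, 928)
Output shape: (13, 3, 924)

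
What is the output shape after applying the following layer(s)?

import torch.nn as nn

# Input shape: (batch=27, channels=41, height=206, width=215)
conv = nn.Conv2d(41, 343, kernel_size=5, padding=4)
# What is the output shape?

Input shape: (27, 41, 206, 215)
Output shape: (27, 343, 210, 219)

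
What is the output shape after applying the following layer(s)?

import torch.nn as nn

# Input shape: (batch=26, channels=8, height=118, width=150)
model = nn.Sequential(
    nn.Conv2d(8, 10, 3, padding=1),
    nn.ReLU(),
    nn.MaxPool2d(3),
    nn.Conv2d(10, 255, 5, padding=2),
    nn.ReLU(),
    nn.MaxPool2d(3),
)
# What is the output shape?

Input shape: (26, 8, 118, 150)
  -> after first Conv2d: (26, 10, 118, 150)
  -> after first MaxPool2d: (26, 10, 39, 50)
  -> after second Conv2d: (26, 255, 39, 50)
Output shape: (26, 255, 13, 16)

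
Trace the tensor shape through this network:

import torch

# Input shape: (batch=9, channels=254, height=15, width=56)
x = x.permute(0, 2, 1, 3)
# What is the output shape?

Input shape: (9, 254, 15, 56)
Output shape: (9, 15, 254, 56)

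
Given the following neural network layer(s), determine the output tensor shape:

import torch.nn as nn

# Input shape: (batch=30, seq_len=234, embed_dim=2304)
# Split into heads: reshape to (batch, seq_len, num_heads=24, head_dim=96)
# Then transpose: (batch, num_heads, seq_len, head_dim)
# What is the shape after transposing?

Input shape: (30, 234, 2304)
  -> after reshape: (30, 234, 24, 96)
Output shape: (30, 24, 234, 96)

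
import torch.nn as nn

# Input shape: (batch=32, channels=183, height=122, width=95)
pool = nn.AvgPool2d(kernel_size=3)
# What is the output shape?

Input shape: (32, 183, 122, 95)
Output shape: (32, 183, 40, 31)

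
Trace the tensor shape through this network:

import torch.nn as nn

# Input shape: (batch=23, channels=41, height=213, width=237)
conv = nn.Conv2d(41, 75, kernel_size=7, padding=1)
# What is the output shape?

Input shape: (23, 41, 213, 237)
Output shape: (23, 75, 209, 233)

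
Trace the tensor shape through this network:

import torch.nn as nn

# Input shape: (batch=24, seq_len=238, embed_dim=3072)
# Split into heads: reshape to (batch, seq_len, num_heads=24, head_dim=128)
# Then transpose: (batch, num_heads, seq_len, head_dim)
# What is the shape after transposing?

Input shape: (24, 238, 3072)
  -> after reshape: (24, 238, 24, 128)
Output shape: (24, 24, 238, 128)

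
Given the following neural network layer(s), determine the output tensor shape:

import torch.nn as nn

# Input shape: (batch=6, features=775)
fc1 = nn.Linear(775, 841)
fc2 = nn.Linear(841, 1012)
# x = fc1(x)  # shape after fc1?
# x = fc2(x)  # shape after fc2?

Input shape: (6, 775)
  -> after fc1: (6, 841)
Output shape: (6, 1012)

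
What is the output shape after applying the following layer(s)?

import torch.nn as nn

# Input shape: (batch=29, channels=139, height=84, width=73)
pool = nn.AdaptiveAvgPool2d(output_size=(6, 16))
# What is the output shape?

Input shape: (29, 139, 84, 73)
Output shape: (29, 139, 6, 16)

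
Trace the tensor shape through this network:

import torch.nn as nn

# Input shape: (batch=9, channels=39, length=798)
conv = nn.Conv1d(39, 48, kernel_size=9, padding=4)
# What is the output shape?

Input shape: (9, 39, 798)
Output shape: (9, 48, 798)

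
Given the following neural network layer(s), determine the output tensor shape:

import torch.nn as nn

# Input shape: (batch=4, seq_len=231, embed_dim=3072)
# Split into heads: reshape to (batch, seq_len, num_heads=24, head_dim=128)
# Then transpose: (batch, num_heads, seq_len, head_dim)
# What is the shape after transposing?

Input shape: (4, 231, 3072)
  -> after reshape: (4, 231, 24, 128)
Output shape: (4, 24, 231, 128)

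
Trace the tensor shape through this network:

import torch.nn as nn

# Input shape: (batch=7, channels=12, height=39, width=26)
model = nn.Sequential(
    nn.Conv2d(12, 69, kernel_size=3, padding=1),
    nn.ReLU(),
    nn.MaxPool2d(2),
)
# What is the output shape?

Input shape: (7, 12, 39, 26)
  -> after Conv2d: (7, 69, 39, 26)
  -> after ReLU: (7, 69, 39, 26)
Output shape: (7, 69, 19, 13)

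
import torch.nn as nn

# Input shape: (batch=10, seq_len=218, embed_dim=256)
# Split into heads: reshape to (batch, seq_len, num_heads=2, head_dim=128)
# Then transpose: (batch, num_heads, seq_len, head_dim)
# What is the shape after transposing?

Input shape: (10, 218, 256)
  -> after reshape: (10, 218, 2, 128)
Output shape: (10, 2, 218, 128)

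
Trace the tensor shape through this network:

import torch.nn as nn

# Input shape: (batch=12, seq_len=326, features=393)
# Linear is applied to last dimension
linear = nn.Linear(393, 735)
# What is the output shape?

Input shape: (12, 326, 393)
Output shape: (12, 326, 735)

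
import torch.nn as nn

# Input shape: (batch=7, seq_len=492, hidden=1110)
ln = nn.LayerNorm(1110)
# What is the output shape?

Input shape: (7, 492, 1110)
Output shape: (7, 492, 1110)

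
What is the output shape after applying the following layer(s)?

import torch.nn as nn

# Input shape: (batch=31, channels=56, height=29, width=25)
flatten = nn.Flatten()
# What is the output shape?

Input shape: (31, 56, 29, 25)
Output shape: (31, 40600)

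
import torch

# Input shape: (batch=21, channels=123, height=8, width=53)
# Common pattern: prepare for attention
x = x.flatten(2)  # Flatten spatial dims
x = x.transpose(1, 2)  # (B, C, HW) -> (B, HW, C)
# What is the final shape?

Input shape: (21, 123, 8, 53)
  -> after flatten(2): (21, 123, 424)
Output shape: (21, 424, 123)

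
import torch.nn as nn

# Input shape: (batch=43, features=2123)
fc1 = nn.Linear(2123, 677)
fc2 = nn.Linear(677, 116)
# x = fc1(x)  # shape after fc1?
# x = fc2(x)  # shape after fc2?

Input shape: (43, 2123)
  -> after fc1: (43, 677)
Output shape: (43, 116)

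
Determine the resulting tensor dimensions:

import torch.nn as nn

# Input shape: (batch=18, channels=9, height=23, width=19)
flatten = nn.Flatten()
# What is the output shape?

Input shape: (18, 9, 23, 19)
Output shape: (18, 3933)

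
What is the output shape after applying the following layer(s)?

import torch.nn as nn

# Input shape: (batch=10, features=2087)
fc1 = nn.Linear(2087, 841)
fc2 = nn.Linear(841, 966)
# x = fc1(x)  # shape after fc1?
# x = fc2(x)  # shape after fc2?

Input shape: (10, 2087)
  -> after fc1: (10, 841)
Output shape: (10, 966)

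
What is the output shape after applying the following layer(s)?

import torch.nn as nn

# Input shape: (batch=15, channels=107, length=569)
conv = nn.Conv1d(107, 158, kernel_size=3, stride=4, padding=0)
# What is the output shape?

Input shape: (15, 107, 569)
Output shape: (15, 158, 142)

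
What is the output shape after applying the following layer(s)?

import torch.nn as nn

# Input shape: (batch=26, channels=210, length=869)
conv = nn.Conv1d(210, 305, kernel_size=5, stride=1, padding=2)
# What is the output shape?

Input shape: (26, 210, 869)
Output shape: (26, 305, 869)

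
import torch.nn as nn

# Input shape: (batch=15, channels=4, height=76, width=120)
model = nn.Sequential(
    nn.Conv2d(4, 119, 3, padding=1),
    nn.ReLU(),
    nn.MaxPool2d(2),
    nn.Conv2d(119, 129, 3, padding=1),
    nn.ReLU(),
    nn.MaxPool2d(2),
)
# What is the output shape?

Input shape: (15, 4, 76, 120)
  -> after first Conv2d: (15, 119, 76, 120)
  -> after first MaxPool2d: (15, 119, 38, 60)
  -> after second Conv2d: (15, 129, 38, 60)
Output shape: (15, 129, 19, 30)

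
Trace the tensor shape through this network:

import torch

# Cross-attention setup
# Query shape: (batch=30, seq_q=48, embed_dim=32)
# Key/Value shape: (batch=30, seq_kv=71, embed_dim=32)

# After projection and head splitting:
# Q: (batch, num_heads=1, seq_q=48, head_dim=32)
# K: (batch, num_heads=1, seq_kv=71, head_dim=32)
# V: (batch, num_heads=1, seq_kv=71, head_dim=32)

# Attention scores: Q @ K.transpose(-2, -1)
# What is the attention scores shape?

Input shape: (30, 48, 32)
Output shape: (30, 1, 48, 71)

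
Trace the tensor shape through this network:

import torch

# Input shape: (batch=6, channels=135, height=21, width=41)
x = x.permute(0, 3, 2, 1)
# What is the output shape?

Input shape: (6, 135, 21, 41)
Output shape: (6, 41, 21, 135)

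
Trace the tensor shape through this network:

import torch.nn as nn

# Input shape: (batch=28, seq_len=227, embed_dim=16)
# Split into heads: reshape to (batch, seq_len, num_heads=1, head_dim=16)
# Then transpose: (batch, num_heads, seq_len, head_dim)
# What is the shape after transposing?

Input shape: (28, 227, 16)
  -> after reshape: (28, 227, 1, 16)
Output shape: (28, 1, 227, 16)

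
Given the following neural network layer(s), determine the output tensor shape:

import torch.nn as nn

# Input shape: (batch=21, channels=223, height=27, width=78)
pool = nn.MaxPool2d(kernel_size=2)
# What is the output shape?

Input shape: (21, 223, 27, 78)
Output shape: (21, 223, 13, 39)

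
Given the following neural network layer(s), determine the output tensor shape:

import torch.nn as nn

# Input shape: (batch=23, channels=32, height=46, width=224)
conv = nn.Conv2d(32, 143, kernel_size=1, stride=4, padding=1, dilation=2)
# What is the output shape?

Input shape: (23, 32, 46, 224)
Output shape: (23, 143, 12, 57)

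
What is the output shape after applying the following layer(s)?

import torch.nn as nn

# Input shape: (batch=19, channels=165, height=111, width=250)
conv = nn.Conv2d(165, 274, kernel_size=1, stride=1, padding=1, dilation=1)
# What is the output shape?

Input shape: (19, 165, 111, 250)
Output shape: (19, 274, 113, 252)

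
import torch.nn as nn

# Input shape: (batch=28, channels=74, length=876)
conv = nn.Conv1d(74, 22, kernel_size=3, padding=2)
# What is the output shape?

Input shape: (28, 74, 876)
Output shape: (28, 22, 878)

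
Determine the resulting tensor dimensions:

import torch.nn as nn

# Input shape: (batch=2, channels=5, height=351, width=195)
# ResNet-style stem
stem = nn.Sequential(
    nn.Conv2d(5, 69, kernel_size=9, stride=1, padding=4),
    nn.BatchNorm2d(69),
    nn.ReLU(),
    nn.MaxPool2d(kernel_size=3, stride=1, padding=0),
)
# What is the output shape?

Input shape: (2, 5, 351, 195)
  -> after Conv2d 9x9 stride=1: (2, 69, 351, 195)
Output shape: (2, 69, 349, 193)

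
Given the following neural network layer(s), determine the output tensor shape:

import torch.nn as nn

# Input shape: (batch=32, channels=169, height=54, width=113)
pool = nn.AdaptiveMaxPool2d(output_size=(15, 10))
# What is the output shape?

Input shape: (32, 169, 54, 113)
Output shape: (32, 169, 15, 10)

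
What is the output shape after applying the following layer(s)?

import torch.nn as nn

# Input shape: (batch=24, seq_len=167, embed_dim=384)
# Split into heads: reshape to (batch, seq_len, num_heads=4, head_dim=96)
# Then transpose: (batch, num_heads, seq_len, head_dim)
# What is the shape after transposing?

Input shape: (24, 167, 384)
  -> after reshape: (24, 167, 4, 96)
Output shape: (24, 4, 167, 96)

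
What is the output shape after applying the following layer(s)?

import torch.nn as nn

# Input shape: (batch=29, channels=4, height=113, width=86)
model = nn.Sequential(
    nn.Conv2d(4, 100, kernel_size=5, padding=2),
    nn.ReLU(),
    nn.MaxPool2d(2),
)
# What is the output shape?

Input shape: (29, 4, 113, 86)
  -> after Conv2d: (29, 100, 113, 86)
  -> after ReLU: (29, 100, 113, 86)
Output shape: (29, 100, 56, 43)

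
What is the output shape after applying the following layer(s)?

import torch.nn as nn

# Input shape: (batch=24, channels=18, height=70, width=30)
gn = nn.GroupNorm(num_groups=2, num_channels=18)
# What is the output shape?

Input shape: (24, 18, 70, 30)
Output shape: (24, 18, 70, 30)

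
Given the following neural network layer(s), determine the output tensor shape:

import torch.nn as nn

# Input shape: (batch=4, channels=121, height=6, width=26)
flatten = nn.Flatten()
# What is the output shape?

Input shape: (4, 121, 6, 26)
Output shape: (4, 18876)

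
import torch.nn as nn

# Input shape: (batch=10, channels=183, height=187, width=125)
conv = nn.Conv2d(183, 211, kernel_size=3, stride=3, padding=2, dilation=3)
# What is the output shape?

Input shape: (10, 183, 187, 125)
Output shape: (10, 211, 62, 41)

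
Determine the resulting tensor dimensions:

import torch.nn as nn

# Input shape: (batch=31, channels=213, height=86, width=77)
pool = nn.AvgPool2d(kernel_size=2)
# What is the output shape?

Input shape: (31, 213, 86, 77)
Output shape: (31, 213, 43, 38)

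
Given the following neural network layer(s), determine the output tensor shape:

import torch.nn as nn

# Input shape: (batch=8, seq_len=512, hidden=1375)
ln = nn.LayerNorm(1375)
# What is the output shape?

Input shape: (8, 512, 1375)
Output shape: (8, 512, 1375)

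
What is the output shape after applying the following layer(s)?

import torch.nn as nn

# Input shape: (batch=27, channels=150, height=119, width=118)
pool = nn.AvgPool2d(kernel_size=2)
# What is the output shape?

Input shape: (27, 150, 119, 118)
Output shape: (27, 150, 59, 59)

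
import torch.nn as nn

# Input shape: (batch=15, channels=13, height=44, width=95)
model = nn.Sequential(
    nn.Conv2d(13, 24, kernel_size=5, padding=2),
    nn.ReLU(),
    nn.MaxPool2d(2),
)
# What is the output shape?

Input shape: (15, 13, 44, 95)
  -> after Conv2d: (15, 24, 44, 95)
  -> after ReLU: (15, 24, 44, 95)
Output shape: (15, 24, 22, 47)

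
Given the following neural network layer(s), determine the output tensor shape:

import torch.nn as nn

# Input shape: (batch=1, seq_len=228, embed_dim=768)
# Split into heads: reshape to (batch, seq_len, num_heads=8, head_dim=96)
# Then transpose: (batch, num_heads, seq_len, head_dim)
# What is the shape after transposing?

Input shape: (1, 228, 768)
  -> after reshape: (1, 228, 8, 96)
Output shape: (1, 8, 228, 96)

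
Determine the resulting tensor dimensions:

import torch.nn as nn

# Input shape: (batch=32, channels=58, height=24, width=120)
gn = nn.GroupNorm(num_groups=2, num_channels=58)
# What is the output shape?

Input shape: (32, 58, 24, 120)
Output shape: (32, 58, 24, 120)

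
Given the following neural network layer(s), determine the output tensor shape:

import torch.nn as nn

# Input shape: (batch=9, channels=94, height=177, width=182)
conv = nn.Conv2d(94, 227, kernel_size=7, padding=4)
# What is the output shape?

Input shape: (9, 94, 177, 182)
Output shape: (9, 227, 179, 184)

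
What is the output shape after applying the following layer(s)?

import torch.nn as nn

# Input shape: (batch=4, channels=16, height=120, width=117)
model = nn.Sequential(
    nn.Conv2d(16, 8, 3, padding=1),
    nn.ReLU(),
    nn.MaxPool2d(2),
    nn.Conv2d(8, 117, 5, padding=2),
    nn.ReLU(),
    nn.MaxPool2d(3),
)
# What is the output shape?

Input shape: (4, 16, 120, 117)
  -> after first Conv2d: (4, 8, 120, 117)
  -> after first MaxPool2d: (4, 8, 60, 58)
  -> after second Conv2d: (4, 117, 60, 58)
Output shape: (4, 117, 20, 19)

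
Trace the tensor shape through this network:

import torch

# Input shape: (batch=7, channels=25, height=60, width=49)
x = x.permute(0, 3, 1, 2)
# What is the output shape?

Input shape: (7, 25, 60, 49)
Output shape: (7, 49, 25, 60)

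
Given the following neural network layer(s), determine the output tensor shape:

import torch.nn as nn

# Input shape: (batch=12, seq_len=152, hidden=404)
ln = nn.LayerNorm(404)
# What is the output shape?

Input shape: (12, 152, 404)
Output shape: (12, 152, 404)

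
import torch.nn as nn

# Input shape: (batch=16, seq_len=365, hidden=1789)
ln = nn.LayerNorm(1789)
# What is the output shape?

Input shape: (16, 365, 1789)
Output shape: (16, 365, 1789)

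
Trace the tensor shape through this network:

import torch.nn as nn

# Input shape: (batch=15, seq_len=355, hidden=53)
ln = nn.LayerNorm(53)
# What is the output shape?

Input shape: (15, 355, 53)
Output shape: (15, 355, 53)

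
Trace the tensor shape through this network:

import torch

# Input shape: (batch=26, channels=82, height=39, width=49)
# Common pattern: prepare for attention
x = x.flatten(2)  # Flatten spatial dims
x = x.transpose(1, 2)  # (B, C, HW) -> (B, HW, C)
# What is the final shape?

Input shape: (26, 82, 39, 49)
  -> after flatten(2): (26, 82, 1911)
Output shape: (26, 1911, 82)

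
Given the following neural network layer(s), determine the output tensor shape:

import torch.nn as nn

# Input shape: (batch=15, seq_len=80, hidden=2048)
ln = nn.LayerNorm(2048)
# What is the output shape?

Input shape: (15, 80, 2048)
Output shape: (15, 80, 2048)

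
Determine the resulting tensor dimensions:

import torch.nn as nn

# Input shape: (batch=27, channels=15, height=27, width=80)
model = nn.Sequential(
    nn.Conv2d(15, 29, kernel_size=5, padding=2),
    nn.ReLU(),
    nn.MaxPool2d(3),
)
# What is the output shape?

Input shape: (27, 15, 27, 80)
  -> after Conv2d: (27, 29, 27, 80)
  -> after ReLU: (27, 29, 27, 80)
Output shape: (27, 29, 9, 26)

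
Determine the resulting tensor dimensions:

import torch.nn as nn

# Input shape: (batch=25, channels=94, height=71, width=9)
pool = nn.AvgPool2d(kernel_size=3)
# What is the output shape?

Input shape: (25, 94, 71, 9)
Output shape: (25, 94, 23, 3)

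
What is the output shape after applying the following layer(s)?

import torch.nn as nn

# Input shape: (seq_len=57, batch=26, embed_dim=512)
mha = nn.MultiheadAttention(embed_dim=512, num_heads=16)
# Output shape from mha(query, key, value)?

Input shape: (57, 26, 512)
Output shape: (57, 26, 512)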